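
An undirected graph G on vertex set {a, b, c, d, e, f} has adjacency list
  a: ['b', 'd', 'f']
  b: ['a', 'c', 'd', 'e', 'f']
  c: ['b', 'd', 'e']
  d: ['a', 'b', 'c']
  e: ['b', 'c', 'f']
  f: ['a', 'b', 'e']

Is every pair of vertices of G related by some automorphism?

No

Vertex b is the only vertex of degree 5, so every automorphism fixes it; G is not vertex-transitive.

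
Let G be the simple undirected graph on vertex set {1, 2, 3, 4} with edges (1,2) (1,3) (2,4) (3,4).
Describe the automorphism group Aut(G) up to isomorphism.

the dihedral group of order 8

G is 2-regular and bipartite on 2^2 = 4 vertices with girth 4; it is the hypercube graph Q_2. The symmetry group of the 2-cube is the hyperoctahedral group B_2 = Z_2 ≀ S_2, of order 2^2·2! = 8.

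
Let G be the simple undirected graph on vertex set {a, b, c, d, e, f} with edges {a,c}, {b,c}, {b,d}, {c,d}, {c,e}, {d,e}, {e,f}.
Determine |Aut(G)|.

1

Degrees alone do not determine every vertex (e.g. a and f both have degree 1), but their neighbour-degree multisets differ: N(a) has degrees [4] while N(f) has degrees [3]. Repeating this refinement separates all vertices, so the only automorphism is the identity.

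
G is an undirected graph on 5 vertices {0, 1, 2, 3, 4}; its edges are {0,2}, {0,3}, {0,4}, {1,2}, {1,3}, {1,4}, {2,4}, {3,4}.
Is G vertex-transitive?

Vertex 4 is the only vertex of degree 4, so every automorphism fixes it; G is not vertex-transitive.

No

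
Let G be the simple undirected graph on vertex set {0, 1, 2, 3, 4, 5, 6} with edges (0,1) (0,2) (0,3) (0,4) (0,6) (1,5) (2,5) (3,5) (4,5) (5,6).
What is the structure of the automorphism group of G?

S_2 × S_5

The vertices split by degree into {0, 5} (degree 5) and {1, 2, 3, 4, 6} (degree 2); every edge runs between the two parts, so G is the complete bipartite graph K_{2,5}. The parts have unequal sizes, so no automorphism swaps them; each part is permuted independently, giving S_2 × S_5 of order 2!·5! = 240.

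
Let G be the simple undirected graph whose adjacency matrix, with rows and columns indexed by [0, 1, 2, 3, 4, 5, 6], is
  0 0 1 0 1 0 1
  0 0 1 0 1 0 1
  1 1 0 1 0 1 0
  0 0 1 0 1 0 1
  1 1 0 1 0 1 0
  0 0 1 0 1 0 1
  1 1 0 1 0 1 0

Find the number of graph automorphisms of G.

The vertices split by degree into {2, 4, 6} (degree 4) and {0, 1, 3, 5} (degree 3); every edge runs between the two parts, so G is the complete bipartite graph K_{3,4}. The parts have unequal sizes, so no automorphism swaps them; each part is permuted independently, giving S_3 × S_4 of order 3!·4! = 144.

144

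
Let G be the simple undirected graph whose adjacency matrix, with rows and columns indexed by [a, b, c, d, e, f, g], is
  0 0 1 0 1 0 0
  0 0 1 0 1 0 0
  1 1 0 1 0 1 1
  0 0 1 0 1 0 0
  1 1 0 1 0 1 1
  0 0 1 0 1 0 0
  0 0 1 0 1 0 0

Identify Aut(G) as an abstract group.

The vertices split by degree into {c, e} (degree 5) and {a, b, d, f, g} (degree 2); every edge runs between the two parts, so G is the complete bipartite graph K_{2,5}. Automorphisms preserve the bipartition setwise (since the parts differ in size) and act as S_5 × S_2 within it; |Aut| = 240.

S_5 × S_2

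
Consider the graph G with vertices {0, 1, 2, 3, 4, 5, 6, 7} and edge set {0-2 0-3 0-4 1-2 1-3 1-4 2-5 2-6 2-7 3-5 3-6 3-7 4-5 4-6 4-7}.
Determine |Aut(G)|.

720

The vertices split by degree into {2, 3, 4} (degree 5) and {0, 1, 5, 6, 7} (degree 3); every edge runs between the two parts, so G is the complete bipartite graph K_{3,5}. The parts have unequal sizes, so no automorphism swaps them; each part is permuted independently, giving S_5 × S_3 of order 5!·3! = 720.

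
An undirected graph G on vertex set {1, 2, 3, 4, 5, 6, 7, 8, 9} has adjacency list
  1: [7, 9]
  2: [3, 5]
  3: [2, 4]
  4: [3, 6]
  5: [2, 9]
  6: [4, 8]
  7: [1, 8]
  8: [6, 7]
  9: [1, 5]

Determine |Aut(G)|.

G is 2-regular and connected on 9 vertices, i.e. the cycle C_9. C_9 has 9 rotations and 9 reflections, so Aut(C_9) ≅ D_9 of order 18.

18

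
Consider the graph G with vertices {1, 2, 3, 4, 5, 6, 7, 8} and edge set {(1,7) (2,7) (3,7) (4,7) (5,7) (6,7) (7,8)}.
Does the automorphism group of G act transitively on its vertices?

No

Vertex 7 is the only vertex of degree 7, so every automorphism fixes it; G is not vertex-transitive.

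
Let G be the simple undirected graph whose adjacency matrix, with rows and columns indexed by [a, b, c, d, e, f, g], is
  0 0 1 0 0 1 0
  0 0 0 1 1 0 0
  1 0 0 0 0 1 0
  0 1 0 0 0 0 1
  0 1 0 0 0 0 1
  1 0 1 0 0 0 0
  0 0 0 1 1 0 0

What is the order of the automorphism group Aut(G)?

48

G has two connected components, {b, d, e, g} and {a, c, f}; each is 2-regular, so G = C_4 ⊔ C_3. No automorphism exchanges components of different sizes, hence Aut(G) is the direct product D_4 × D_3, order 48.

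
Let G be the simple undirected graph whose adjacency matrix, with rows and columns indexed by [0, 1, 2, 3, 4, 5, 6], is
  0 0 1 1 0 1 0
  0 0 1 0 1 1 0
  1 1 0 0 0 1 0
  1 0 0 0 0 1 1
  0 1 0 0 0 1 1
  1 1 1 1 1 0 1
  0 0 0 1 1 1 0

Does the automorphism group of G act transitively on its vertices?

Vertex 5 is the only vertex of degree 6, so every automorphism fixes it; G is not vertex-transitive.

No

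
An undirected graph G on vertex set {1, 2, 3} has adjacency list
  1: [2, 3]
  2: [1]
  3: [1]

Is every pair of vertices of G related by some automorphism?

Vertex 1 is the only vertex of degree 2, so every automorphism fixes it; G is not vertex-transitive.

No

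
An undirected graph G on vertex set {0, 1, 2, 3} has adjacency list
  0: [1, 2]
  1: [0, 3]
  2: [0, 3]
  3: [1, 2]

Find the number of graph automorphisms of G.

8

G is 2-regular and bipartite on 2^2 = 4 vertices with girth 4; it is the hypercube graph Q_2. The symmetry group of the 2-cube is the hyperoctahedral group B_2 = Z_2 ≀ S_2, of order 2^2·2! = 8.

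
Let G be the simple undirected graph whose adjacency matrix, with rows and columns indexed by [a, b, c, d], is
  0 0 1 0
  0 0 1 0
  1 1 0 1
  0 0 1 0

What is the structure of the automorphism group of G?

the symmetric group on 3 letters

Vertex c has degree 3 and every other vertex has degree 1, so G is the star K_{1,3} with centre c. The 3 leaves are pairwise interchangeable while the centre is fixed, giving Aut(G) = S_3.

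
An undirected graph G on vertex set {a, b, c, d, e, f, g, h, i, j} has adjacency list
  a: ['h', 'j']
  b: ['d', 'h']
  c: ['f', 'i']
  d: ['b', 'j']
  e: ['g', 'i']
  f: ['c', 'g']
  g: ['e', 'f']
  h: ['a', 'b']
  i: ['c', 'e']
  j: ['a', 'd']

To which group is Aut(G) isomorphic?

G has two connected components, {a, b, d, h, j} and {c, e, f, g, i}; each is 2-regular, so G = C_5 ⊔ C_5. Aut of a disjoint union of two copies of C_5 is the wreath product D_5 ≀ Z_2, of order 2·10² = 200.

(D_5 × D_5) ⋊ Z_2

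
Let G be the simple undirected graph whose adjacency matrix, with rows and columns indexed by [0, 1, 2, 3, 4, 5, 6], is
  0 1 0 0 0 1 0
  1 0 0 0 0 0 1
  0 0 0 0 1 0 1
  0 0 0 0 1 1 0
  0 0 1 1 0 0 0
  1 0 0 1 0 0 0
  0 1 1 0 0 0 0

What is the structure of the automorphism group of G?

D_7

Every vertex has degree 2 and the graph is connected, so G is the 7-cycle C_7. C_7 has 7 rotations and 7 reflections, so Aut(C_7) ≅ D_7 of order 14.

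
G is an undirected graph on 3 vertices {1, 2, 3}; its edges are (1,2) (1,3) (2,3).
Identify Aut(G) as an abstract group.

S_3

Every vertex has degree 2, so G is the complete graph K_3. Any permutation of the 3 vertices preserves K_3, so Aut(K_3) = S_3 of order 3! = 6.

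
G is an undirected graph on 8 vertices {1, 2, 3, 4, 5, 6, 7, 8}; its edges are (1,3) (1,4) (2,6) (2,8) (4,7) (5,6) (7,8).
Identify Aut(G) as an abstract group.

Z_2

The degree sequence is [2, 2, 1, 2, 1, 2, 2, 2]; the two degree-1 vertices 3 and 5 are the ends of a path, so G = P_8. A path has exactly one nontrivial symmetry — reversal — giving Aut(G) of order 2.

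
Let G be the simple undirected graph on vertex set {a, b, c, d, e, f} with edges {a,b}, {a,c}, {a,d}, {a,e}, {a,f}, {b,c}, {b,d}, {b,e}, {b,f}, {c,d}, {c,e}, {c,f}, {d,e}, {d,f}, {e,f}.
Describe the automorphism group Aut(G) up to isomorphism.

All 6 vertices are pairwise adjacent: G = K_6. Every bijection on the vertex set is an automorphism of K_6; hence Aut(K_6) ≅ S_6, order 720.

S_6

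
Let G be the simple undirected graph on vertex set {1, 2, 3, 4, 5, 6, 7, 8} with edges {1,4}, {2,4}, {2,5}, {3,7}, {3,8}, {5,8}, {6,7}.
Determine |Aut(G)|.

2

The degree sequence is [1, 2, 2, 2, 2, 1, 2, 2]; the two degree-1 vertices 1 and 6 are the ends of a path, so G = P_8. The only nontrivial automorphism of a path is the end-to-end reflection, so Aut(G) ≅ Z_2.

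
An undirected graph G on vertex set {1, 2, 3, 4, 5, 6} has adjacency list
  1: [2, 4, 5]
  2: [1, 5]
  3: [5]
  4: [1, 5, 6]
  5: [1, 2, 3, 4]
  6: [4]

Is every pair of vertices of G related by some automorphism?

Vertex 2 is the only vertex of degree 2, so every automorphism fixes it; G is not vertex-transitive.

No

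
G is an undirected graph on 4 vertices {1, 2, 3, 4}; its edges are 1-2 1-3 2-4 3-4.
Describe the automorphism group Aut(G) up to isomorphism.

the hyperoctahedral group B_2

G is 2-regular and bipartite on 2^2 = 4 vertices with girth 4; it is the hypercube graph Q_2. The symmetry group of the 2-cube is the hyperoctahedral group B_2 = Z_2 ≀ S_2, of order 2^2·2! = 8.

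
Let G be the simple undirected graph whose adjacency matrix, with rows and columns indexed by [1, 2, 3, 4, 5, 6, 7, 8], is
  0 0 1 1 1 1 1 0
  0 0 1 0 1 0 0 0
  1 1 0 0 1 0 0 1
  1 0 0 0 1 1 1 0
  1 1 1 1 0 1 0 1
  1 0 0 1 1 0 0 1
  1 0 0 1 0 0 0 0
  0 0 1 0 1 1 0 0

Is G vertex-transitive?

Vertex 1 is the only vertex of degree 5, so every automorphism fixes it; G is not vertex-transitive.

No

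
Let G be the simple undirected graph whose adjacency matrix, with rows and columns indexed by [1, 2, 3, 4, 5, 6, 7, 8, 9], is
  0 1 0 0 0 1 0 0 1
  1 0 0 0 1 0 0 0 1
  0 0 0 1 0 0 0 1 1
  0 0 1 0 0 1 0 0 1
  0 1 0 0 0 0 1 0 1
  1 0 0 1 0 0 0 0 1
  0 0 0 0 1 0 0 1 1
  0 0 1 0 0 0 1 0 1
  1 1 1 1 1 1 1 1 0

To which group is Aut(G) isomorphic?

D_8

Vertex 9 is the unique vertex of degree 8; the remaining 8 vertices each have degree 3 and induce a cycle, so G is the wheel on 9 vertices with hub 9. Every automorphism fixes the hub and acts on the rim 8-cycle, so Aut(G) ≅ Aut(C_8) = D_8 of order 16.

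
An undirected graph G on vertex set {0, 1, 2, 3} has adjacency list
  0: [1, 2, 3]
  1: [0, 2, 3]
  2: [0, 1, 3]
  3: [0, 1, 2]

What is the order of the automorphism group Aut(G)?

Every vertex has degree 3, so G is the complete graph K_4. Every bijection on the vertex set is an automorphism of K_4; hence Aut(K_4) ≅ S_4, order 24.

24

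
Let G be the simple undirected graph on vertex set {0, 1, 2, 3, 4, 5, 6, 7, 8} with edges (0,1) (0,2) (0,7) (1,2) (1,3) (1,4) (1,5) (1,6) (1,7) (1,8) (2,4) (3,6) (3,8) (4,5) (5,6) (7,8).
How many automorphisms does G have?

16

Vertex 1 is the unique vertex of degree 8; the remaining 8 vertices each have degree 3 and induce a cycle, so G is the wheel on 9 vertices with hub 1. With the hub fixed, the remaining symmetry is that of the rim cycle C_8, giving the dihedral group D_8.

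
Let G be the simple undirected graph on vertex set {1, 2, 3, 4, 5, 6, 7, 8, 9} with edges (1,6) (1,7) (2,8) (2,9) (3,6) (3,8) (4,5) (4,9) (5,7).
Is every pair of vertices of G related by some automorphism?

Every vertex has degree 2 and the graph is connected, so G is the 9-cycle C_9. The automorphisms of the 9-cycle are exactly the symmetries of a regular 9-gon: the dihedral group D_9, |D_9| = 18. This group acts transitively on the 9 vertices.

Yes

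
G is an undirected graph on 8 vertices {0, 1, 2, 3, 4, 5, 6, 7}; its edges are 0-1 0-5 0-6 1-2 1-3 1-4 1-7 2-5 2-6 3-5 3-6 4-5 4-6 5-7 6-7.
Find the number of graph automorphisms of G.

The vertices split by degree into {1, 5, 6} (degree 5) and {0, 2, 3, 4, 7} (degree 3); every edge runs between the two parts, so G is the complete bipartite graph K_{3,5}. The parts have unequal sizes, so no automorphism swaps them; each part is permuted independently, giving S_5 × S_3 of order 5!·3! = 720.

720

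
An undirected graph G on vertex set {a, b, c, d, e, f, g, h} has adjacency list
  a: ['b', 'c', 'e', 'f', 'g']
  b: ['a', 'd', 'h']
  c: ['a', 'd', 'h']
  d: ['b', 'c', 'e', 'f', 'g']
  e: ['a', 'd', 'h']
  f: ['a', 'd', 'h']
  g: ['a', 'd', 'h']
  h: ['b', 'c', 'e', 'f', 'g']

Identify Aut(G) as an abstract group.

S_3 × S_5

The vertices split by degree into {a, d, h} (degree 5) and {b, c, e, f, g} (degree 3); every edge runs between the two parts, so G is the complete bipartite graph K_{3,5}. The parts have unequal sizes, so no automorphism swaps them; each part is permuted independently, giving S_3 × S_5 of order 3!·5! = 720.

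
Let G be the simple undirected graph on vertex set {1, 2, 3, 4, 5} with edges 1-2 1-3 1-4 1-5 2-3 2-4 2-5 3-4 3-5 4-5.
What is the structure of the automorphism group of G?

Every vertex has degree 4, so G is the complete graph K_5. Every bijection on the vertex set is an automorphism of K_5; hence Aut(K_5) ≅ S_5, order 120.

S_5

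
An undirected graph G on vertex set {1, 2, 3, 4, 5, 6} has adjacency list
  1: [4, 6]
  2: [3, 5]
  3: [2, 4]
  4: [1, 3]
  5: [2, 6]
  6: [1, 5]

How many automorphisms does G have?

12

G is 2-regular and connected on 6 vertices, i.e. the cycle C_6. The automorphisms of the 6-cycle are exactly the symmetries of a regular 6-gon: the dihedral group D_6, |D_6| = 12.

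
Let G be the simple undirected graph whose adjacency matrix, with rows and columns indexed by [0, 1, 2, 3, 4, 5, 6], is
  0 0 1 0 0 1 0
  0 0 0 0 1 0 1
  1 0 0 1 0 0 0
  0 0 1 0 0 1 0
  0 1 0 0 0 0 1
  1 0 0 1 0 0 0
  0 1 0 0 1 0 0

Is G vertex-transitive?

No

G has two connected components, {0, 2, 3, 5} and {1, 4, 6}; each is 2-regular, so G = C_4 ⊔ C_3. The orbit of 0 under Aut(G) is {0, 2, 3, 5}, which does not contain 1, so G is not vertex-transitive.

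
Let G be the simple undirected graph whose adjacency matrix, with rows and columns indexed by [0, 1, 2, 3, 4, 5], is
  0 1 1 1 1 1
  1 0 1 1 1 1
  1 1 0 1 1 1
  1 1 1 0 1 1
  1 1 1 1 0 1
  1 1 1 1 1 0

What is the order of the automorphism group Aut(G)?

720

Every vertex has degree 5, so G is the complete graph K_6. Every bijection on the vertex set is an automorphism of K_6; hence Aut(K_6) ≅ S_6, order 720.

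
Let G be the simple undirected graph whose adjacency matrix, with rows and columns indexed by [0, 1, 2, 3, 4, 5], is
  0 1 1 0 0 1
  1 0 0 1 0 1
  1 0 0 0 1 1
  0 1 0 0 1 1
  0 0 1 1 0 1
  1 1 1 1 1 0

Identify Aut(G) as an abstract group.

the dihedral group of order 10

Vertex 5 is the unique vertex of degree 5; the remaining 5 vertices each have degree 3 and induce a cycle, so G is the wheel on 6 vertices with hub 5. With the hub fixed, the remaining symmetry is that of the rim cycle C_5, giving the dihedral group D_5.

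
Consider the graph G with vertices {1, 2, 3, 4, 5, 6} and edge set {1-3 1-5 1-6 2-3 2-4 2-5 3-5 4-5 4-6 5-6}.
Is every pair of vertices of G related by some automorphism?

No

Vertex 5 is the only vertex of degree 5, so every automorphism fixes it; G is not vertex-transitive.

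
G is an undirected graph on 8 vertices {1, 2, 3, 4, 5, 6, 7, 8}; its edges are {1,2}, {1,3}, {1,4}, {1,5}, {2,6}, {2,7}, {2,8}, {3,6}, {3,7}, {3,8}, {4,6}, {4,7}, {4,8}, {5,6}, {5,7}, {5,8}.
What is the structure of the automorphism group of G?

S_4 ≀ Z_2

G is 4-regular and bipartite with parts {2, 3, 4, 5} and {1, 6, 7, 8} (each part is independent and every cross-pair is an edge), so G = K_{4,4}. Aut(K_{4,4}) is the wreath product S_4 ≀ Z_2: permute within each part, then optionally swap the parts; |Aut| = 2·(4!)² = 1152.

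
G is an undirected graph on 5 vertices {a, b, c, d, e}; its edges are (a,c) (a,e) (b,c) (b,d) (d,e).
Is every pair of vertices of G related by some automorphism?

Yes

Every vertex has degree 2 and the graph is connected, so G is the 5-cycle C_5. C_5 has 5 rotations and 5 reflections, so Aut(C_5) ≅ D_5 of order 10. Under this action every vertex can be carried to every other, so G is vertex-transitive.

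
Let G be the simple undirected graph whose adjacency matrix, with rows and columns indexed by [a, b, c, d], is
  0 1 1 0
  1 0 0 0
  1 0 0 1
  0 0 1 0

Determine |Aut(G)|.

The degree sequence is [2, 1, 2, 1]; the two degree-1 vertices b and d are the ends of a path, so G = P_4. The only nontrivial automorphism of a path is the end-to-end reflection, so Aut(G) ≅ Z_2.

2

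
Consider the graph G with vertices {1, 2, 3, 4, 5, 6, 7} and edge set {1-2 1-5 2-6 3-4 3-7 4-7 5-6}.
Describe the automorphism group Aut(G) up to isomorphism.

G has two connected components, {1, 2, 5, 6} and {3, 4, 7}; each is 2-regular, so G = C_4 ⊔ C_3. No automorphism exchanges components of different sizes, hence Aut(G) is the direct product D_4 × D_3, order 48.

D_4 × D_3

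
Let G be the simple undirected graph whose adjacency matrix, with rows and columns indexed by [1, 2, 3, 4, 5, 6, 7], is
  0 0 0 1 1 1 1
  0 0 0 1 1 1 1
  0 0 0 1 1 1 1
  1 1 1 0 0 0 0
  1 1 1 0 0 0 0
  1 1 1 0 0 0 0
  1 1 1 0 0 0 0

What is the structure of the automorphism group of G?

S_3 × S_4

The vertices split by degree into {1, 2, 3} (degree 4) and {4, 5, 6, 7} (degree 3); every edge runs between the two parts, so G is the complete bipartite graph K_{3,4}. Automorphisms preserve the bipartition setwise (since the parts differ in size) and act as S_3 × S_4 within it; |Aut| = 144.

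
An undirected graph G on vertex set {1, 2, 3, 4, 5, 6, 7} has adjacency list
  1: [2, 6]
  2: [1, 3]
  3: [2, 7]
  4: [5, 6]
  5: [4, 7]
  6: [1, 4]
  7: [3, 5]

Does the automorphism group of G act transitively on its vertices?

Yes

Every vertex has degree 2 and the graph is connected, so G is the 7-cycle C_7. C_7 has 7 rotations and 7 reflections, so Aut(C_7) ≅ D_7 of order 14. This group acts transitively on the 7 vertices.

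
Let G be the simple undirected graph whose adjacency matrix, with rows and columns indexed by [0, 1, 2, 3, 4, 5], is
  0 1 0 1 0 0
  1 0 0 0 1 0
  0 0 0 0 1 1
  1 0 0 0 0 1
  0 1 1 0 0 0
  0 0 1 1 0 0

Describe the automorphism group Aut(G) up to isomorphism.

the dihedral group of order 12

G is 2-regular and connected on 6 vertices, i.e. the cycle C_6. C_6 has 6 rotations and 6 reflections, so Aut(C_6) ≅ D_6 of order 12.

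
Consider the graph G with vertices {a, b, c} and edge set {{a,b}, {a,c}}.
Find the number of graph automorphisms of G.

The degree sequence is [2, 1, 1]; the two degree-1 vertices b and c are the ends of a path, so G = P_3. A path has exactly one nontrivial symmetry — reversal — giving Aut(G) of order 2.

2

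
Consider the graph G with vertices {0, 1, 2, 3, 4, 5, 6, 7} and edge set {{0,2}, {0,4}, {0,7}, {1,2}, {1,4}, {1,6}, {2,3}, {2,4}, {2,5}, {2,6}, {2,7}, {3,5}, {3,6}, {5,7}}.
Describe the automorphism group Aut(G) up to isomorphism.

Vertex 2 is the unique vertex of degree 7; the remaining 7 vertices each have degree 3 and induce a cycle, so G is the wheel on 8 vertices with hub 2. With the hub fixed, the remaining symmetry is that of the rim cycle C_7, giving the dihedral group D_7.

D_7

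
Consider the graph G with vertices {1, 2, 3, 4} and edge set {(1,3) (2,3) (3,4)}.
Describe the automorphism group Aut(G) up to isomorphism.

Vertex 3 has degree 3 and every other vertex has degree 1, so G is the star K_{1,3} with centre 3. The 3 leaves are pairwise interchangeable while the centre is fixed, giving Aut(G) = S_3.

S_3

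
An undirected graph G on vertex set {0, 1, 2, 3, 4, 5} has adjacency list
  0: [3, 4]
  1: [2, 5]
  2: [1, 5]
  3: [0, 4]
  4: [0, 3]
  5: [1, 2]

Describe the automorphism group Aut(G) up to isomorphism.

D_3 ≀ Z_2

G has two connected components, {0, 3, 4} and {1, 2, 5}; each is 2-regular, so G = C_3 ⊔ C_3. With two isomorphic components, Aut(G) = Aut(C_3) ≀ S_2 = (D_3 × D_3) ⋊ Z_2: permute each cycle by D_3, then optionally swap the two cycles. Order 2·(2·3)² = 72.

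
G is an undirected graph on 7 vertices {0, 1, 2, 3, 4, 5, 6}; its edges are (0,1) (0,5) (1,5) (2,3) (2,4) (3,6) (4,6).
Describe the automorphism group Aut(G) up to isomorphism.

G has two connected components, {2, 3, 4, 6} and {0, 1, 5}; each is 2-regular, so G = C_4 ⊔ C_3. No automorphism exchanges components of different sizes, hence Aut(G) is the direct product D_3 × D_4, order 48.

D_3 × D_4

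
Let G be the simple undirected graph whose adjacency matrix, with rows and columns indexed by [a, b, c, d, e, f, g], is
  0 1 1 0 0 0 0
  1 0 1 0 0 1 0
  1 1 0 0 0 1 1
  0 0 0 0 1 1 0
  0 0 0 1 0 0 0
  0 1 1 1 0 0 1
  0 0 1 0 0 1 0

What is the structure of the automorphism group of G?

{e}

The degree sequence is [2, 3, 4, 2, 1, 4, 2]. Checking the degree-preserving permutations of the vertex set shows that none except the identity preserves every edge, so Aut(G) is trivial.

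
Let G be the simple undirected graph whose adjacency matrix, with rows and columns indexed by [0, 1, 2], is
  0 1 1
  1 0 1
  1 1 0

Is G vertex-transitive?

All 3 vertices are pairwise adjacent: G = K_3. Any permutation of the 3 vertices preserves K_3, so Aut(K_3) = S_3 of order 3! = 6. This group acts transitively on the 3 vertices.

Yes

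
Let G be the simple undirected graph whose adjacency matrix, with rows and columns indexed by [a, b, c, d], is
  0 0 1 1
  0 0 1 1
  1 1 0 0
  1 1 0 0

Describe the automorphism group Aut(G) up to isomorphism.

G is 2-regular and bipartite on 2^2 = 4 vertices with girth 4; it is the hypercube graph Q_2. Aut(Q_2) consists of the signed permutations of the 2 coordinate axes: 2! permutations times 2^2 sign flips, so |Aut| = 2^2·2! = 8.

Z_2^2 ⋊ S_2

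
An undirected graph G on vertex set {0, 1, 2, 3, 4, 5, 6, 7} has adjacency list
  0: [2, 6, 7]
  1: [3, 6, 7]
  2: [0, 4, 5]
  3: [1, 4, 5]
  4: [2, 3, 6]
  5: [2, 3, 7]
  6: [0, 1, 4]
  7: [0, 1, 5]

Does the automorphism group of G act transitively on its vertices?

Yes

G is 3-regular and bipartite on 2^3 = 8 vertices with girth 4; it is the hypercube graph Q_3. Aut(Q_3) consists of the signed permutations of the 3 coordinate axes: 3! permutations times 2^3 sign flips, so |Aut| = 2^3·3! = 48. Under this action every vertex can be carried to every other, so G is vertex-transitive.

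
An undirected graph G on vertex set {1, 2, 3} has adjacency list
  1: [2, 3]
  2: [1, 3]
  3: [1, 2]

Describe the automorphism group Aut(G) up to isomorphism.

Every vertex has degree 2, so G is the complete graph K_3. Every bijection on the vertex set is an automorphism of K_3; hence Aut(K_3) ≅ S_3, order 6.

the symmetric group on 3 letters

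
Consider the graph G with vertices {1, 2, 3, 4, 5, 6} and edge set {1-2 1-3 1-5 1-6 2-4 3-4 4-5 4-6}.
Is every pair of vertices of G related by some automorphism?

Automorphisms preserve degree, but G has vertices of degree 2 and vertices of degree 4; no automorphism maps one to the other, so G is not vertex-transitive.

No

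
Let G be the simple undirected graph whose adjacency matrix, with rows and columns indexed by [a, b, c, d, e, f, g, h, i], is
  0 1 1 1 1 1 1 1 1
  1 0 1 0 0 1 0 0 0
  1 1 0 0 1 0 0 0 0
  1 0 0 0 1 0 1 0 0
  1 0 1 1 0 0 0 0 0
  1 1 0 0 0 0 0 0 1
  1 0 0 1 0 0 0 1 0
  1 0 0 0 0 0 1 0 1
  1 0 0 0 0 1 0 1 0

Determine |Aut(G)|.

16

Vertex a is the unique vertex of degree 8; the remaining 8 vertices each have degree 3 and induce a cycle, so G is the wheel on 9 vertices with hub a. With the hub fixed, the remaining symmetry is that of the rim cycle C_8, giving the dihedral group D_8.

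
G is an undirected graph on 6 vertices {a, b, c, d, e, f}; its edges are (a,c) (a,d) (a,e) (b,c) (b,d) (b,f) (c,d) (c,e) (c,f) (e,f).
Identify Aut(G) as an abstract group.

Vertex c is the unique vertex of degree 5; the remaining 5 vertices each have degree 3 and induce a cycle, so G is the wheel on 6 vertices with hub c. Every automorphism fixes the hub and acts on the rim 5-cycle, so Aut(G) ≅ Aut(C_5) = D_5 of order 10.

the dihedral group of order 10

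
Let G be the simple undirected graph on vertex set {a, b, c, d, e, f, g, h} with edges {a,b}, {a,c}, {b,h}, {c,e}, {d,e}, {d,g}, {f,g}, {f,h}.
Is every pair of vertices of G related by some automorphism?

G is 2-regular and connected on 8 vertices, i.e. the cycle C_8. C_8 has 8 rotations and 8 reflections, so Aut(C_8) ≅ D_8 of order 16. Under this action every vertex can be carried to every other, so G is vertex-transitive.

Yes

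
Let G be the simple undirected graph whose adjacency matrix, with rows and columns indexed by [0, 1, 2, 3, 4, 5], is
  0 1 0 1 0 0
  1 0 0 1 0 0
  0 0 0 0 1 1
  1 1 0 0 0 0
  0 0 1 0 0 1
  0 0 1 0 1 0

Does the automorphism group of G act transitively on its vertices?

G has two connected components, {0, 1, 3} and {2, 4, 5}; each is 2-regular, so G = C_3 ⊔ C_3. Aut of a disjoint union of two copies of C_3 is the wreath product D_3 ≀ Z_2, of order 2·6² = 72. This group acts transitively on the 6 vertices.

Yes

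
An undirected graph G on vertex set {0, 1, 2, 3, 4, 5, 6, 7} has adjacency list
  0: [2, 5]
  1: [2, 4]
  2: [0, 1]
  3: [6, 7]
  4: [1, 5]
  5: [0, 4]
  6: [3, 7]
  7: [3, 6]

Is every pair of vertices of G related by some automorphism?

No

G has two connected components, {0, 1, 2, 4, 5} and {3, 6, 7}; each is 2-regular, so G = C_5 ⊔ C_3. The orbit of 0 under Aut(G) is {0, 1, 2, 4, 5}, which does not contain 3, so G is not vertex-transitive.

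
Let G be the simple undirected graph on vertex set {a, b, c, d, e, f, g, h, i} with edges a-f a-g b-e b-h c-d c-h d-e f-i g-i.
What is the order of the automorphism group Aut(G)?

80

G has two connected components, {b, c, d, e, h} and {a, f, g, i}; each is 2-regular, so G = C_5 ⊔ C_4. No automorphism exchanges components of different sizes, hence Aut(G) is the direct product D_4 × D_5, order 80.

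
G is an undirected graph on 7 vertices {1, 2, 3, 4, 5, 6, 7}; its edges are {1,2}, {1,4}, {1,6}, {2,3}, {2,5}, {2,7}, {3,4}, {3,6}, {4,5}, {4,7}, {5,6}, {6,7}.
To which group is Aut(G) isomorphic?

The vertices split by degree into {2, 4, 6} (degree 4) and {1, 3, 5, 7} (degree 3); every edge runs between the two parts, so G is the complete bipartite graph K_{3,4}. The parts have unequal sizes, so no automorphism swaps them; each part is permuted independently, giving S_3 × S_4 of order 3!·4! = 144.

S_3 × S_4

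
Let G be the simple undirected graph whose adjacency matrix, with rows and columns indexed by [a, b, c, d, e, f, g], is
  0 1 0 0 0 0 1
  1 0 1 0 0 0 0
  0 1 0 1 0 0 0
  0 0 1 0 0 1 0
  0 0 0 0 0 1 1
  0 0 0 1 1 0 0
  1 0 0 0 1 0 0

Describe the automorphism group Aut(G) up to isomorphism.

D_7

Every vertex has degree 2 and the graph is connected, so G is the 7-cycle C_7. C_7 has 7 rotations and 7 reflections, so Aut(C_7) ≅ D_7 of order 14.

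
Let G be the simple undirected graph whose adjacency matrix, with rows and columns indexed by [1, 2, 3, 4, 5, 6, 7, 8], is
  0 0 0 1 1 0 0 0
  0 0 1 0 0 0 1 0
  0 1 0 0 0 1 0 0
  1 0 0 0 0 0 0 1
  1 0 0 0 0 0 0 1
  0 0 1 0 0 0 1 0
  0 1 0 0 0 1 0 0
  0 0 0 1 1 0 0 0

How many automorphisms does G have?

128

G has two connected components, {1, 4, 5, 8} and {2, 3, 6, 7}; each is 2-regular, so G = C_4 ⊔ C_4. Aut of a disjoint union of two copies of C_4 is the wreath product D_4 ≀ Z_2, of order 2·8² = 128.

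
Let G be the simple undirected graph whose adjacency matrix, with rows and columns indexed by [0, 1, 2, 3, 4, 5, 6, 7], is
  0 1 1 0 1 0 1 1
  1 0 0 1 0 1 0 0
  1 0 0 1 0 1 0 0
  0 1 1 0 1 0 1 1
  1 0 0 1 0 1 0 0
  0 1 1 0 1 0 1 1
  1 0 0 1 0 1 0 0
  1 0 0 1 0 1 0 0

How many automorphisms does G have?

720

The vertices split by degree into {0, 3, 5} (degree 5) and {1, 2, 4, 6, 7} (degree 3); every edge runs between the two parts, so G is the complete bipartite graph K_{3,5}. Automorphisms preserve the bipartition setwise (since the parts differ in size) and act as S_5 × S_3 within it; |Aut| = 720.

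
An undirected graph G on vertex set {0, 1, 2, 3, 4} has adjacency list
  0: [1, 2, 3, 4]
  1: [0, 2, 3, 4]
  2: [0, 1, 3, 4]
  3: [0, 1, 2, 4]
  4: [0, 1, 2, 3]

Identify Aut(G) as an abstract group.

the symmetric group on 5 letters

Every vertex has degree 4, so G is the complete graph K_5. Any permutation of the 5 vertices preserves K_5, so Aut(K_5) = S_5 of order 5! = 120.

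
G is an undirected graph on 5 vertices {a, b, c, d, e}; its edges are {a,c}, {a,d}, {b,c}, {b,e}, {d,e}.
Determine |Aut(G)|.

10

G is 2-regular and connected on 5 vertices, i.e. the cycle C_5. C_5 has 5 rotations and 5 reflections, so Aut(C_5) ≅ D_5 of order 10.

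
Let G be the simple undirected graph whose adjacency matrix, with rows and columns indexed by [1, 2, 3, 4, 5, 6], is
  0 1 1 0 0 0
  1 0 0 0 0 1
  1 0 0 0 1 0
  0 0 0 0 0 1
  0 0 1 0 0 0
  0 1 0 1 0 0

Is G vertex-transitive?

No

Automorphisms preserve degree, but G has vertices of degree 1 and vertices of degree 2; no automorphism maps one to the other, so G is not vertex-transitive.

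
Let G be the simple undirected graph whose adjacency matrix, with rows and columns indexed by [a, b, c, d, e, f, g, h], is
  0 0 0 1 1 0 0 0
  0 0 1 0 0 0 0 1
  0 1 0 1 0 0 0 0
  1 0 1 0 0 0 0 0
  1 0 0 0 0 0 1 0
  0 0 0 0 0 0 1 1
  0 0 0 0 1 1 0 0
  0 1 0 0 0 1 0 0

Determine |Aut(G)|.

16

G is 2-regular and connected on 8 vertices, i.e. the cycle C_8. The automorphisms of the 8-cycle are exactly the symmetries of a regular 8-gon: the dihedral group D_8, |D_8| = 16.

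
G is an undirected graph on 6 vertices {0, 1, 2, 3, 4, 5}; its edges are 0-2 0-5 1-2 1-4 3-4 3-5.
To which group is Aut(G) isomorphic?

the dihedral group of order 12

Every vertex has degree 2 and the graph is connected, so G is the 6-cycle C_6. C_6 has 6 rotations and 6 reflections, so Aut(C_6) ≅ D_6 of order 12.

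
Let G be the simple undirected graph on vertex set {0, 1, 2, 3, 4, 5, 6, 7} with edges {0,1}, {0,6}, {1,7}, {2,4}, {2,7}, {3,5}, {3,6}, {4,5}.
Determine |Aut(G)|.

16

G is 2-regular and connected on 8 vertices, i.e. the cycle C_8. The automorphisms of the 8-cycle are exactly the symmetries of a regular 8-gon: the dihedral group D_8, |D_8| = 16.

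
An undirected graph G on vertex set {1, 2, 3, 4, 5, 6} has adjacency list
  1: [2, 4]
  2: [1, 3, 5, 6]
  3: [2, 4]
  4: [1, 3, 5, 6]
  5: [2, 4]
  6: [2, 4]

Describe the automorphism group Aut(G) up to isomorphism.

The vertices split by degree into {2, 4} (degree 4) and {1, 3, 5, 6} (degree 2); every edge runs between the two parts, so G is the complete bipartite graph K_{2,4}. The parts have unequal sizes, so no automorphism swaps them; each part is permuted independently, giving S_2 × S_4 of order 2!·4! = 48.

S_2 × S_4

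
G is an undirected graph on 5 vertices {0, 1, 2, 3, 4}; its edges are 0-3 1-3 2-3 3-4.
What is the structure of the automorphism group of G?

S_4

Vertex 3 has degree 4 and every other vertex has degree 1, so G is the star K_{1,4} with centre 3. Any automorphism fixes the centre and permutes the 4 leaves freely, so Aut(G) ≅ S_4 of order 4! = 24.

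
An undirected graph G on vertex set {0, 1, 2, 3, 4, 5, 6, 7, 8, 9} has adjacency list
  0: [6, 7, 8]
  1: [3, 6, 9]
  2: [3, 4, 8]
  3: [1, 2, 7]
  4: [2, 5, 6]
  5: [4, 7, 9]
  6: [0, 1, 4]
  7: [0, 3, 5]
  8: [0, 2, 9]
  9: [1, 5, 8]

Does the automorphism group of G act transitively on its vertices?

G is 3-regular on 10 vertices with no triangles and no 4-cycles (girth 5): this is the Petersen graph. It is a classical fact that the Petersen graph has automorphism group S_5 (order 120), arising from its description as the Kneser graph K(5,2). This group acts transitively on the 10 vertices.

Yes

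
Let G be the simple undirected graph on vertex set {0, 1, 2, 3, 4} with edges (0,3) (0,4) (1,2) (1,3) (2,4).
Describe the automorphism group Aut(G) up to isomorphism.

the dihedral group of order 10

G is 2-regular and connected on 5 vertices, i.e. the cycle C_5. C_5 has 5 rotations and 5 reflections, so Aut(C_5) ≅ D_5 of order 10.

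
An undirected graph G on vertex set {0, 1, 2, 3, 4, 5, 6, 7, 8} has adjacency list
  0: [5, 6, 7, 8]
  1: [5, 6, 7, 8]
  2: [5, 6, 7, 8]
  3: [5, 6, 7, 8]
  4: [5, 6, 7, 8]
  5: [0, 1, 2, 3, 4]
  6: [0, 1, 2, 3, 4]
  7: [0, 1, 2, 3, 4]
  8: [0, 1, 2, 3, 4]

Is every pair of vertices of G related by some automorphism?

Automorphisms preserve degree, but G has vertices of degree 4 and vertices of degree 5; no automorphism maps one to the other, so G is not vertex-transitive.

No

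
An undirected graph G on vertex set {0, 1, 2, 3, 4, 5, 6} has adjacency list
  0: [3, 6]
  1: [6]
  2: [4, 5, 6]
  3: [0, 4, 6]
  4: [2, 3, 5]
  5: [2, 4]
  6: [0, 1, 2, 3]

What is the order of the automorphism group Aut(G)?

The degree sequence is [2, 1, 3, 3, 3, 2, 4]. Checking the degree-preserving permutations of the vertex set shows that none except the identity preserves every edge, so Aut(G) is trivial.

1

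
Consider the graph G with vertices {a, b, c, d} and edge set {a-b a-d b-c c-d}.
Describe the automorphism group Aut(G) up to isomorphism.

G is 2-regular and connected on 4 vertices, i.e. the cycle C_4. C_4 has 4 rotations and 4 reflections, so Aut(C_4) ≅ D_4 of order 8.

D_4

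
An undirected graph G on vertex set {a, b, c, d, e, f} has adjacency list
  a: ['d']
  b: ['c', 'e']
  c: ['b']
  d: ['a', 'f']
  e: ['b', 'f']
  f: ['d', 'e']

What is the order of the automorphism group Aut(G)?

The degree sequence is [1, 2, 1, 2, 2, 2]; the two degree-1 vertices a and c are the ends of a path, so G = P_6. The only nontrivial automorphism of a path is the end-to-end reflection, so Aut(G) ≅ Z_2.

2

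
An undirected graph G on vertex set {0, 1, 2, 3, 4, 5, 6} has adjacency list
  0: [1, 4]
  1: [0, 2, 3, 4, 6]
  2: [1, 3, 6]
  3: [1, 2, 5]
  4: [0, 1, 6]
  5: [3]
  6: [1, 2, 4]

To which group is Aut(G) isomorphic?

The degree sequence is [2, 5, 3, 3, 3, 1, 3]. Checking the degree-preserving permutations of the vertex set shows that none except the identity preserves every edge, so Aut(G) is trivial.

1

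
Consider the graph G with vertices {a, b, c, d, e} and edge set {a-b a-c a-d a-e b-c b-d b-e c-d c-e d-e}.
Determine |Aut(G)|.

120

Every vertex has degree 4, so G is the complete graph K_5. Every bijection on the vertex set is an automorphism of K_5; hence Aut(K_5) ≅ S_5, order 120.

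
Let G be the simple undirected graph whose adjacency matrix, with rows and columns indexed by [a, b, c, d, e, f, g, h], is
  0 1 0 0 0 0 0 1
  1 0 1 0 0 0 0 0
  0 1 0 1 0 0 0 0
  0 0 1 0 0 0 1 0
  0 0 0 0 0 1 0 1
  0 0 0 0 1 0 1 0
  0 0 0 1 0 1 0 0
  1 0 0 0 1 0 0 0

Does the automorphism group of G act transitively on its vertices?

Every vertex has degree 2 and the graph is connected, so G is the 8-cycle C_8. The automorphisms of the 8-cycle are exactly the symmetries of a regular 8-gon: the dihedral group D_8, |D_8| = 16. Under this action every vertex can be carried to every other, so G is vertex-transitive.

Yes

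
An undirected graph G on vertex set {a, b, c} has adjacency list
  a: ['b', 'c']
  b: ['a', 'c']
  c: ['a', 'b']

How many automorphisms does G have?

All 3 vertices are pairwise adjacent: G = K_3. Every bijection on the vertex set is an automorphism of K_3; hence Aut(K_3) ≅ S_3, order 6.

6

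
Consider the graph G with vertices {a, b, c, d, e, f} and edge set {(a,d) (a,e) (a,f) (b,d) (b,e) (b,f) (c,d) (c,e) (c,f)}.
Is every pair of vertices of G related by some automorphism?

G is 3-regular and bipartite with parts {d, e, f} and {a, b, c} (each part is independent and every cross-pair is an edge), so G = K_{3,3}. Aut(K_{3,3}) is the wreath product S_3 ≀ Z_2: permute within each part, then optionally swap the parts; |Aut| = 2·(3!)² = 72. This group acts transitively on the 6 vertices.

Yes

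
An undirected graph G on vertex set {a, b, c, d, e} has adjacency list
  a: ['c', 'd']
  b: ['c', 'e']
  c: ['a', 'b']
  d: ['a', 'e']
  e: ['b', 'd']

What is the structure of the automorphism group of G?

G is 2-regular and connected on 5 vertices, i.e. the cycle C_5. The automorphisms of the 5-cycle are exactly the symmetries of a regular 5-gon: the dihedral group D_5, |D_5| = 10.

the dihedral group of order 10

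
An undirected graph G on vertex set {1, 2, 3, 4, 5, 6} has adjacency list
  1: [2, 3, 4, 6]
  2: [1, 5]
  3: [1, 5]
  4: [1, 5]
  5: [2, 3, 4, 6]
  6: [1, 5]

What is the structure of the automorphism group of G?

The vertices split by degree into {1, 5} (degree 4) and {2, 3, 4, 6} (degree 2); every edge runs between the two parts, so G is the complete bipartite graph K_{2,4}. The parts have unequal sizes, so no automorphism swaps them; each part is permuted independently, giving S_4 × S_2 of order 4!·2! = 48.

S_4 × S_2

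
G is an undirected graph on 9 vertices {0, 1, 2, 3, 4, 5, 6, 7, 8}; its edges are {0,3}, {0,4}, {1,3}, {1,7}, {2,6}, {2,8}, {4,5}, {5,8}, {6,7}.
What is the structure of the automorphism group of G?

G is 2-regular and connected on 9 vertices, i.e. the cycle C_9. C_9 has 9 rotations and 9 reflections, so Aut(C_9) ≅ D_9 of order 18.

D_9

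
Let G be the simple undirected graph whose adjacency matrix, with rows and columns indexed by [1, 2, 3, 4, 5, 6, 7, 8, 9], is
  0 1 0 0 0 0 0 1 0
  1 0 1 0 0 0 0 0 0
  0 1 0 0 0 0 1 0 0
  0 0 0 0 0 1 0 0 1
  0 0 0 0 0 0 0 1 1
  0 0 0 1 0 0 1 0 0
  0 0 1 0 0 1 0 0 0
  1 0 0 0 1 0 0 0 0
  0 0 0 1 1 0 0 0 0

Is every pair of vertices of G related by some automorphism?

Yes

G is 2-regular and connected on 9 vertices, i.e. the cycle C_9. C_9 has 9 rotations and 9 reflections, so Aut(C_9) ≅ D_9 of order 18. Under this action every vertex can be carried to every other, so G is vertex-transitive.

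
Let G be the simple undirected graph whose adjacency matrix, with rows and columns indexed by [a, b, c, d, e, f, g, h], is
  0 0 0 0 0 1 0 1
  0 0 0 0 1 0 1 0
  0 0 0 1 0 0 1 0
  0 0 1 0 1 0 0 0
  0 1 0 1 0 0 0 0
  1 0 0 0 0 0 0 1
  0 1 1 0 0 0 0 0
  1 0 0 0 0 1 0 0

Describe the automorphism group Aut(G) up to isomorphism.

G has two connected components, {b, c, d, e, g} and {a, f, h}; each is 2-regular, so G = C_5 ⊔ C_3. The components are non-isomorphic (different sizes), so Aut(G) = Aut(C_5) × Aut(C_3) = D_5 × D_3 of order 10·6 = 60.

D_5 × D_3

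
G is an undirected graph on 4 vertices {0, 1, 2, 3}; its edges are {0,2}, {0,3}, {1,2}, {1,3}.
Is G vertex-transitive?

G is 2-regular and bipartite on 2^2 = 4 vertices with girth 4; it is the hypercube graph Q_2. Aut(Q_2) consists of the signed permutations of the 2 coordinate axes: 2! permutations times 2^2 sign flips, so |Aut| = 2^2·2! = 8. This group acts transitively on the 4 vertices.

Yes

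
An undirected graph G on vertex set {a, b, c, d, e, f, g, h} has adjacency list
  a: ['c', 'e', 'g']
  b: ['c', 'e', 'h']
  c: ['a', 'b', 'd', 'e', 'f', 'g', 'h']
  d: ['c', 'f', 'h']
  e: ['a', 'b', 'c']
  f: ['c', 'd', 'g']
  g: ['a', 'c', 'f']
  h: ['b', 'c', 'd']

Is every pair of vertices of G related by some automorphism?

Vertex c is the only vertex of degree 7, so every automorphism fixes it; G is not vertex-transitive.

No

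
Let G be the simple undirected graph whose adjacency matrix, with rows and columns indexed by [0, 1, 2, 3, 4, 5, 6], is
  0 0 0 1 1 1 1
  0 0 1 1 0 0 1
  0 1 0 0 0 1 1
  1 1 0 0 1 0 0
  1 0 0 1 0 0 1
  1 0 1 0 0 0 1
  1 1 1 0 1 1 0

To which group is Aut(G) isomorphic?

{e}

The degree sequence is [4, 3, 3, 3, 3, 3, 5]. Checking the degree-preserving permutations of the vertex set shows that none except the identity preserves every edge, so Aut(G) is trivial.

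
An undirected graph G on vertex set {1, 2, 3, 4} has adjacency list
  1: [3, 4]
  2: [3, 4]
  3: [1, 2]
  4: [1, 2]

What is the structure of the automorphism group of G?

G is 2-regular and bipartite on 2^2 = 4 vertices with girth 4; it is the hypercube graph Q_2. Aut(Q_2) consists of the signed permutations of the 2 coordinate axes: 2! permutations times 2^2 sign flips, so |Aut| = 2^2·2! = 8.

the hyperoctahedral group B_2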